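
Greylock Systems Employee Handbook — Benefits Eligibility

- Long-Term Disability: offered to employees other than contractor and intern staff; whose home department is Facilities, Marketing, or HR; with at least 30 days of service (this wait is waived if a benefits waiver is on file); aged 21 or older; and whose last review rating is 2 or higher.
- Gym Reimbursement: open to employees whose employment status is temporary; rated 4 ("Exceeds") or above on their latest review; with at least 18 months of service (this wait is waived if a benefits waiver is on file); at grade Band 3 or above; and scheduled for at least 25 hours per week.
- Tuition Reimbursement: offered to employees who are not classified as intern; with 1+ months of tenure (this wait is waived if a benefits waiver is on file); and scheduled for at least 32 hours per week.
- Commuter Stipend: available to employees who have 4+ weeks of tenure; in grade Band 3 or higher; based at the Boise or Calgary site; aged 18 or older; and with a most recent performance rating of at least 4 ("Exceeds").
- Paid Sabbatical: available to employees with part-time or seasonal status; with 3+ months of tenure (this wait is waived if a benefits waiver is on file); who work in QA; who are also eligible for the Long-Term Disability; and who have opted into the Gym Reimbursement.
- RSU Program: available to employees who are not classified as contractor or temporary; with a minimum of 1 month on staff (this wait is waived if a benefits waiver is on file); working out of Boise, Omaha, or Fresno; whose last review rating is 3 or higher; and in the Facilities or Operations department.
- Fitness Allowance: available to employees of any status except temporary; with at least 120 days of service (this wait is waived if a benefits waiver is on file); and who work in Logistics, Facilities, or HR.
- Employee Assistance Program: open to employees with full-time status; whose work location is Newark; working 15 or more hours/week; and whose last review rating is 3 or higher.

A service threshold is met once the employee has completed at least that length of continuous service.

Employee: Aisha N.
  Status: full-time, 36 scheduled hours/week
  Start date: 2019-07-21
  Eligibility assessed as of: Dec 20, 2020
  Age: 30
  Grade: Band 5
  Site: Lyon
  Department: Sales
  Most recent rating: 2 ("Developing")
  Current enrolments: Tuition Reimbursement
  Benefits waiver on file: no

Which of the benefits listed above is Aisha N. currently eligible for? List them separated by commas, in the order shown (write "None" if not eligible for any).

Service from 2019-07-21 to Dec 20, 2020: 518 days.
Long-Term Disability — status full-time ✓ (not excluded); dept Sales ✗ → not eligible.
Gym Reimbursement — status full-time ✗ (requires temporary) → not eligible.
Tuition Reimbursement — status full-time ✓ (not excluded); no waiver, service 518 days ≥ 1 month (≈30 days) ✓; 36 hrs/wk ≥ 32 ✓ → eligible.
Commuter Stipend — service 518 days ≥ 4 weeks (≈28 days) ✓; grade Band 5 ≥ Band 3 ✓; site Lyon ✗ (not Boise or Calgary) → not eligible.
Paid Sabbatical — status full-time ✗ (requires part-time or seasonal) → not eligible.
RSU Program — status full-time ✓ (not excluded); no waiver, service 518 days ≥ 1 month (≈30 days) ✓; site Lyon ✗ (not Boise, Omaha, or Fresno) → not eligible.
Fitness Allowance — status full-time ✓ (not excluded); no waiver, service 518 days ≥ 120 days ✓; dept Sales ✗ → not eligible.
Employee Assistance Program — status full-time ✓; site Lyon ✗ (not Newark) → not eligible.

Tuition Reimbursement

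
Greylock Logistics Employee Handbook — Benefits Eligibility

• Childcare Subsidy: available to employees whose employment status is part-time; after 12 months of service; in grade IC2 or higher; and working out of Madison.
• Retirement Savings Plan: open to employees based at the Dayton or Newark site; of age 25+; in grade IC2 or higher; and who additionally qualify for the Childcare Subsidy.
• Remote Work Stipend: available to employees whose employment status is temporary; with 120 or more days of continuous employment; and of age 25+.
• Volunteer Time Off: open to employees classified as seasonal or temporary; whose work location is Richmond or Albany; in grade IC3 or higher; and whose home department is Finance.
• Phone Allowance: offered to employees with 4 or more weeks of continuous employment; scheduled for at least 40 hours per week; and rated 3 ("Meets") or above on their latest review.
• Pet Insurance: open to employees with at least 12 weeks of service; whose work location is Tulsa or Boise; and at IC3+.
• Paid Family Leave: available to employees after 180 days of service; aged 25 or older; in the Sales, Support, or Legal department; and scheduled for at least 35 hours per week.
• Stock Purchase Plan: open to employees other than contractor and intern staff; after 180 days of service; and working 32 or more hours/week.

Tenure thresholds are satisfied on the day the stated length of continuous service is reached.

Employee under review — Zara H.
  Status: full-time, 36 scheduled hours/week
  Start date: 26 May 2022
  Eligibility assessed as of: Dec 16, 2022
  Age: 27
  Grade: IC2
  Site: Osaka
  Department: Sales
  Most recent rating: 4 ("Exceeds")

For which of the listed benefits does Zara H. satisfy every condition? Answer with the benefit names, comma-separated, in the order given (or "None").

Paid Family Leave, Stock Purchase Plan

Service from 26 May 2022 to Dec 16, 2022: 204 days.
Childcare Subsidy — status full-time ✗ (requires part-time) → not eligible.
Retirement Savings Plan — site Osaka ✗ (not Dayton or Newark) → not eligible.
Remote Work Stipend — status full-time ✗ (requires temporary) → not eligible.
Volunteer Time Off — status full-time ✗ (requires seasonal or temporary) → not eligible.
Phone Allowance — service 204 days ≥ 4 weeks (≈28 days) ✓; 36 hrs/wk < 40 ✗ → not eligible.
Pet Insurance — service 204 days ≥ 12 weeks (≈84 days) ✓; site Osaka ✗ (not Tulsa or Boise) → not eligible.
Paid Family Leave — service 204 days ≥ 180 days ✓; age 27 ≥ 25 ✓; dept Sales ✓; 36 hrs/wk ≥ 35 ✓ → eligible.
Stock Purchase Plan — status full-time ✓ (not excluded); service 204 days ≥ 180 days ✓; 36 hrs/wk ≥ 32 ✓ → eligible.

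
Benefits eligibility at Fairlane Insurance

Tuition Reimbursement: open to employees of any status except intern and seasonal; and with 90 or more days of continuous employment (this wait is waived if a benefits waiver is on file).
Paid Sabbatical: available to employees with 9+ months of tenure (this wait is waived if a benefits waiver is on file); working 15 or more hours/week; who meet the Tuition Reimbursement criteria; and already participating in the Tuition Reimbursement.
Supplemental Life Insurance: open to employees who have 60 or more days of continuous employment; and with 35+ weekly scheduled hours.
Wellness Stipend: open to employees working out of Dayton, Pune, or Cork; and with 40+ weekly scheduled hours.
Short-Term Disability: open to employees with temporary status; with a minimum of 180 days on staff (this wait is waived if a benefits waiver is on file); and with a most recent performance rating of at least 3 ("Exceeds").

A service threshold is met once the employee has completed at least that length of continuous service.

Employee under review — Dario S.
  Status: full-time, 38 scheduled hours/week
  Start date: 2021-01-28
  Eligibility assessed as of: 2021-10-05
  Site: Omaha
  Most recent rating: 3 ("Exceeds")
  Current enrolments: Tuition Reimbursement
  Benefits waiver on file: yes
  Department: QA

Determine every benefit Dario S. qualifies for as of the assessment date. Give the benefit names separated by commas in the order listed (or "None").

Service from 2021-01-28 to 2021-10-05: 250 days.
Tuition Reimbursement — status full-time ✓ (not excluded); benefits waiver on file ✓ → eligible.
Paid Sabbatical — benefits waiver on file ✓; 38 hrs/wk ≥ 15 ✓; eligible for Tuition Reimbursement ✓; enrolled in Tuition Reimbursement ✓ → eligible.
Supplemental Life Insurance — service 250 days ≥ 60 days ✓; 38 hrs/wk ≥ 35 ✓ → eligible.
Wellness Stipend — site Omaha ✗ (not Dayton, Pune, or Cork) → not eligible.
Short-Term Disability — status full-time ✗ (requires temporary) → not eligible.

Tuition Reimbursement, Paid Sabbatical, Supplemental Life Insurance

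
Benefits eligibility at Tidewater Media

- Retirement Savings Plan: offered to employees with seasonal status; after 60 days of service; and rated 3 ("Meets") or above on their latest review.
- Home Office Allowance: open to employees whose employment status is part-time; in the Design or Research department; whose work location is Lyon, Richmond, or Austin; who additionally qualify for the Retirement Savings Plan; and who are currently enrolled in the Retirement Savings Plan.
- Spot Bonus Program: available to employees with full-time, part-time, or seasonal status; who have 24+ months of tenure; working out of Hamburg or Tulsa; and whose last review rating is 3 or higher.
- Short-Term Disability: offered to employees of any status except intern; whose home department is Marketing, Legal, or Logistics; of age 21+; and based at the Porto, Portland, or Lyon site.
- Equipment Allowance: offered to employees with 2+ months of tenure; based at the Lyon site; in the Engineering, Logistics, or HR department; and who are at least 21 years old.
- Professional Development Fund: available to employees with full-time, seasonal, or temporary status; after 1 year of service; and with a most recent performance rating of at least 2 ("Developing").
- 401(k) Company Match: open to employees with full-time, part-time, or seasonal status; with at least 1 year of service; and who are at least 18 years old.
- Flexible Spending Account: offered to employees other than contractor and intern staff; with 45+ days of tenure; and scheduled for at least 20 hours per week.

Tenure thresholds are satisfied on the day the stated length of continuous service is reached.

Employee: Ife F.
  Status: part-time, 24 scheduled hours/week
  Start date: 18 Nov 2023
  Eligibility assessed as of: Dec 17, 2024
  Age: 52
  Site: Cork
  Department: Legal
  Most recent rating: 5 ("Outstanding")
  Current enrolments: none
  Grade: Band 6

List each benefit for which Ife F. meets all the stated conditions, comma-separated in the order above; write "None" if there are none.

Service from 18 Nov 2023 to Dec 17, 2024: 395 days.
Retirement Savings Plan — status part-time ✗ (requires seasonal) → not eligible.
Home Office Allowance — status part-time ✓; dept Legal ✗ → not eligible.
Spot Bonus Program — status part-time ✓; service 395 days < 24 months (≈720 days) ✗ → not eligible.
Short-Term Disability — status part-time ✓ (not excluded); dept Legal ✓; age 52 ≥ 21 ✓; site Cork ✗ (not Porto, Portland, or Lyon) → not eligible.
Equipment Allowance — service 395 days ≥ 2 months (≈60 days) ✓; site Cork ✗ (not Lyon) → not eligible.
Professional Development Fund — status part-time ✗ (requires full-time, seasonal, or temporary) → not eligible.
401(k) Company Match — status part-time ✓; service 395 days ≥ 1 year (≈365 days) ✓; age 52 ≥ 18 ✓ → eligible.
Flexible Spending Account — status part-time ✓ (not excluded); service 395 days ≥ 45 days ✓; 24 hrs/wk ≥ 20 ✓ → eligible.

401(k) Company Match, Flexible Spending Account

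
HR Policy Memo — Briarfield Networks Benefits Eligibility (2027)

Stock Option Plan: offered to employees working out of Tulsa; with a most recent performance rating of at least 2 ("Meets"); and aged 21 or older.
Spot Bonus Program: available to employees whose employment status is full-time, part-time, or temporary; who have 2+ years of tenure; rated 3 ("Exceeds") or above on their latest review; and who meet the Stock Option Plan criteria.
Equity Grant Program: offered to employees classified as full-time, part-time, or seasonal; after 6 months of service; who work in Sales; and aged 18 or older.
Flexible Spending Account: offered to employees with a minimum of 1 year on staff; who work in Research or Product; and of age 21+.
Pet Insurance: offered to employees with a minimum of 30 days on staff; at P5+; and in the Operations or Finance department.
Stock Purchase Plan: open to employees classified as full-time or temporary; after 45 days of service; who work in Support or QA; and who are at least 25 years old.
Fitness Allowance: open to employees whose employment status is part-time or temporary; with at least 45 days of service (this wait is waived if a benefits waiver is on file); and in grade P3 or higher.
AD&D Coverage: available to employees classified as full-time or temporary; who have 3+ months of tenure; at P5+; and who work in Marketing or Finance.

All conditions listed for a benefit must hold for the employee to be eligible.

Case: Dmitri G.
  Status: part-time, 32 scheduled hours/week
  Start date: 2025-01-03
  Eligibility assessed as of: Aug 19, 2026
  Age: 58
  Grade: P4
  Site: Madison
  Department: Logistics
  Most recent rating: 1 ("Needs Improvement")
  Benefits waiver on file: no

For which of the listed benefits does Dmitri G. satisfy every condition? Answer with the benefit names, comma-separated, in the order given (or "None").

Service from 2025-01-03 to Aug 19, 2026: 593 days.
Stock Option Plan — site Madison ✗ (not Tulsa) → not eligible.
Spot Bonus Program — status part-time ✓; service 593 days < 2 years (≈730 days) ✗ → not eligible.
Equity Grant Program — status part-time ✓; service 593 days ≥ 6 months (≈180 days) ✓; dept Logistics ✗ → not eligible.
Flexible Spending Account — service 593 days ≥ 1 year (≈365 days) ✓; dept Logistics ✗ → not eligible.
Pet Insurance — service 593 days ≥ 30 days ✓; grade P4 < P5 ✗ → not eligible.
Stock Purchase Plan — status part-time ✗ (requires full-time or temporary) → not eligible.
Fitness Allowance — status part-time ✓; no waiver, service 593 days ≥ 45 days ✓; grade P4 ≥ P3 ✓ → eligible.
AD&D Coverage — status part-time ✗ (requires full-time or temporary) → not eligible.

Fitness Allowance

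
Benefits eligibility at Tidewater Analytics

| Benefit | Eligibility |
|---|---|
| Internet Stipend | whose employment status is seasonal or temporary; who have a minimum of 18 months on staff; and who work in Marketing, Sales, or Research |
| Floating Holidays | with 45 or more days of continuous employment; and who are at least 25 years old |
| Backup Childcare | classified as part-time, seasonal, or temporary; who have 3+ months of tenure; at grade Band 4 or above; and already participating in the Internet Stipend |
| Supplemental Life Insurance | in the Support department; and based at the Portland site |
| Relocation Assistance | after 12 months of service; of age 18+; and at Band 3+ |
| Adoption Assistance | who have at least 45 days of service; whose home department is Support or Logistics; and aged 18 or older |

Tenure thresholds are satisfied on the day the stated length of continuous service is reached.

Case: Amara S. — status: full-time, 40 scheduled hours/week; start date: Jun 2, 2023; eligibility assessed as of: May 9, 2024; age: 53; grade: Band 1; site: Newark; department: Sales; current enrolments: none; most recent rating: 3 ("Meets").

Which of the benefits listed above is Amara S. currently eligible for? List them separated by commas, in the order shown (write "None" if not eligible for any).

Floating Holidays

Service from Jun 2, 2023 to May 9, 2024: 342 days.
Internet Stipend — status full-time ✗ (requires seasonal or temporary) → not eligible.
Floating Holidays — service 342 days ≥ 45 days ✓; age 53 ≥ 25 ✓ → eligible.
Backup Childcare — status full-time ✗ (requires part-time, seasonal, or temporary) → not eligible.
Supplemental Life Insurance — dept Sales ✗ → not eligible.
Relocation Assistance — service 342 days < 12 months (≈360 days) ✗ → not eligible.
Adoption Assistance — service 342 days ≥ 45 days ✓; dept Sales ✗ → not eligible.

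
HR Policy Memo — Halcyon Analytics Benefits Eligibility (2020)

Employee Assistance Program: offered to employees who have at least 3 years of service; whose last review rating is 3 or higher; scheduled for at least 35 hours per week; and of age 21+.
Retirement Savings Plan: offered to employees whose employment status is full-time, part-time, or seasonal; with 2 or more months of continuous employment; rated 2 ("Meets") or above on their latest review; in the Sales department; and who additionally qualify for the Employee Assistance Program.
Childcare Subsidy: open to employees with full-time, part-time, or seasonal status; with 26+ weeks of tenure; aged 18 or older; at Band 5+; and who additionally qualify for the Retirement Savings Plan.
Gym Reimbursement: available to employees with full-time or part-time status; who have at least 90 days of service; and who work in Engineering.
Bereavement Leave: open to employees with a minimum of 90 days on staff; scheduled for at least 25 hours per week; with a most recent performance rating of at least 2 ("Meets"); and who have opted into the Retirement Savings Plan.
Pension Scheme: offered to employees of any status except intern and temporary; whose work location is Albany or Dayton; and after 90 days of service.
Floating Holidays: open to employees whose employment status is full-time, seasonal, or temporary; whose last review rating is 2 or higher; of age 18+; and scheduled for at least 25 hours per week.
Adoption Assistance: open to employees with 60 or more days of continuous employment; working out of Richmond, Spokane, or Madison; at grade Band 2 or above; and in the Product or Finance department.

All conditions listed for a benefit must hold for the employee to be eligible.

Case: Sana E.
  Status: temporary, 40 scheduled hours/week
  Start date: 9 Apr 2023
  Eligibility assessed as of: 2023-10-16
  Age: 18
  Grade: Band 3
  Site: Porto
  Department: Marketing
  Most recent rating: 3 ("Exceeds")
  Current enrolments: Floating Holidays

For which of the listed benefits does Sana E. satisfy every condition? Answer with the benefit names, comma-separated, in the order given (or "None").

Service from 9 Apr 2023 to 2023-10-16: 190 days.
Employee Assistance Program — service 190 days < 3 years (≈1095 days) ✗ → not eligible.
Retirement Savings Plan — status temporary ✗ (requires full-time, part-time, or seasonal) → not eligible.
Childcare Subsidy — status temporary ✗ (requires full-time, part-time, or seasonal) → not eligible.
Gym Reimbursement — status temporary ✗ (requires full-time or part-time) → not eligible.
Bereavement Leave — service 190 days ≥ 90 days ✓; 40 hrs/wk ≥ 25 ✓; rating 3 ≥ 2 ✓; not enrolled in Retirement Savings Plan ✗ → not eligible.
Pension Scheme — status temporary ✗ (excluded) → not eligible.
Floating Holidays — status temporary ✓; rating 3 ≥ 2 ✓; age 18 ≥ 18 ✓; 40 hrs/wk ≥ 25 ✓ → eligible.
Adoption Assistance — service 190 days ≥ 60 days ✓; site Porto ✗ (not Richmond, Spokane, or Madison) → not eligible.

Floating Holidays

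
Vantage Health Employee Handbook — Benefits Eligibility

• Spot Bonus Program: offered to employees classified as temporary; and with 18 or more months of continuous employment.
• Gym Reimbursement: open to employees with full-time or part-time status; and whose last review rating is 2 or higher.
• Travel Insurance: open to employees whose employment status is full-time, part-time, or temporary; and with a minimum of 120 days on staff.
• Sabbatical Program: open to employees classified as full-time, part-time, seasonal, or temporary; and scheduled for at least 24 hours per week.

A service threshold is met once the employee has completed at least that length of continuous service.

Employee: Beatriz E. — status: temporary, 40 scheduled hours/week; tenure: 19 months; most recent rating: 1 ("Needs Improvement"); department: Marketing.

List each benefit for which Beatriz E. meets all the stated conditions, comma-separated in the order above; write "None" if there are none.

Spot Bonus Program, Travel Insurance, Sabbatical Program

Spot Bonus Program — status temporary ✓; service 19 months ≥ 18 months ✓ → eligible.
Gym Reimbursement — status temporary ✗ (requires full-time or part-time) → not eligible.
Travel Insurance — status temporary ✓; service 19 months ≥ 120 days ✓ → eligible.
Sabbatical Program — status temporary ✓; 40 hrs/wk ≥ 24 ✓ → eligible.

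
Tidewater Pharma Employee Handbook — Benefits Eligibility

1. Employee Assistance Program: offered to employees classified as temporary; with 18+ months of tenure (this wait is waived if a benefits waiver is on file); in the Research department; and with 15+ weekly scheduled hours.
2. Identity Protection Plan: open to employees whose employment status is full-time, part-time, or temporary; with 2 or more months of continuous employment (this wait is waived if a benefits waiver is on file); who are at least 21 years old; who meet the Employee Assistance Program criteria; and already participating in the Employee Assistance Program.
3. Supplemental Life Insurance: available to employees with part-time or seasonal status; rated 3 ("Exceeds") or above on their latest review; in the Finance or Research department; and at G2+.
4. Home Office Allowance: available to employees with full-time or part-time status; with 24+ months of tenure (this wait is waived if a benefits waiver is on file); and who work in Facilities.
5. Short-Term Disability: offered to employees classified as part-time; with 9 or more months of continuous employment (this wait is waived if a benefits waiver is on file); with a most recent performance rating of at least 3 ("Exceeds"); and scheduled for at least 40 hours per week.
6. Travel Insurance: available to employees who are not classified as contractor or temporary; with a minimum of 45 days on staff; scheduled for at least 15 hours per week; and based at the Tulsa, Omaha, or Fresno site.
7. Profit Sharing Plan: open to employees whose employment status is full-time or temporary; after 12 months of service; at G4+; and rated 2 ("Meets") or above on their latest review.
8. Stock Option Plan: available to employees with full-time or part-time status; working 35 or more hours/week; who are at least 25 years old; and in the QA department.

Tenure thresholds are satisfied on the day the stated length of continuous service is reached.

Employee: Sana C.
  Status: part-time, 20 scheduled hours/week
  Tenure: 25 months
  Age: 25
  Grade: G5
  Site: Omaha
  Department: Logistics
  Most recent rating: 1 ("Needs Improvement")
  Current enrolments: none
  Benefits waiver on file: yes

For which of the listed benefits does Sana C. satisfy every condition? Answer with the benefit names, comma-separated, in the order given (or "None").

Travel Insurance

Employee Assistance Program — status part-time ✗ (requires temporary) → not eligible.
Identity Protection Plan — status part-time ✓; benefits waiver on file ✓; age 25 ≥ 21 ✓; not eligible for Employee Assistance Program ✗ → not eligible.
Supplemental Life Insurance — status part-time ✓; rating 1 < 3 ✗ → not eligible.
Home Office Allowance — status part-time ✓; benefits waiver on file ✓; dept Logistics ✗ → not eligible.
Short-Term Disability — status part-time ✓; benefits waiver on file ✓; rating 1 < 3 ✗ → not eligible.
Travel Insurance — status part-time ✓ (not excluded); service 25 months ≥ 45 days ✓; 20 hrs/wk ≥ 15 ✓; site Omaha ✓ → eligible.
Profit Sharing Plan — status part-time ✗ (requires full-time or temporary) → not eligible.
Stock Option Plan — status part-time ✓; 20 hrs/wk < 35 ✗ → not eligible.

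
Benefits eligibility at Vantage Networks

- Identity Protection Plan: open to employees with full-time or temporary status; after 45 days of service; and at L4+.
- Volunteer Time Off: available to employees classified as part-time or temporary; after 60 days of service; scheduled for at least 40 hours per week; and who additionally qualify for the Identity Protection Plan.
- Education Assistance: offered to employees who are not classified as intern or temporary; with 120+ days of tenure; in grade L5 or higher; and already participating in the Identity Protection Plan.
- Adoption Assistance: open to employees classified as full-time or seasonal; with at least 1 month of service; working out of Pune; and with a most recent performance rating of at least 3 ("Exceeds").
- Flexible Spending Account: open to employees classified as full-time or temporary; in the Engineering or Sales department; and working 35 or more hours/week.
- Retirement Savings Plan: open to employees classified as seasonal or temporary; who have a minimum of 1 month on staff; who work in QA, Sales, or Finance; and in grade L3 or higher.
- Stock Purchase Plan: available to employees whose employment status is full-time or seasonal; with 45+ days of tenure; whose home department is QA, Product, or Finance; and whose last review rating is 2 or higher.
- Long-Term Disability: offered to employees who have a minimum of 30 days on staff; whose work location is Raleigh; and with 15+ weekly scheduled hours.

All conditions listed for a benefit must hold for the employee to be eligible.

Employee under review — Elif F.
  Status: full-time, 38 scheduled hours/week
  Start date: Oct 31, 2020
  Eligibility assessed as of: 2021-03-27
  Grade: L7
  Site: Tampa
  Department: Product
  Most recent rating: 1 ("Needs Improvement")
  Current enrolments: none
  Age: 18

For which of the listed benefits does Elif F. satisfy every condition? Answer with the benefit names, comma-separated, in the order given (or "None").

Service from Oct 31, 2020 to 2021-03-27: 147 days.
Identity Protection Plan — status full-time ✓; service 147 days ≥ 45 days ✓; grade L7 ≥ L4 ✓ → eligible.
Volunteer Time Off — status full-time ✗ (requires part-time or temporary) → not eligible.
Education Assistance — status full-time ✓ (not excluded); service 147 days ≥ 120 days ✓; grade L7 ≥ L5 ✓; not enrolled in Identity Protection Plan ✗ → not eligible.
Adoption Assistance — status full-time ✓; service 147 days ≥ 1 month (≈30 days) ✓; site Tampa ✗ (not Pune) → not eligible.
Flexible Spending Account — status full-time ✓; dept Product ✗ → not eligible.
Retirement Savings Plan — status full-time ✗ (requires seasonal or temporary) → not eligible.
Stock Purchase Plan — status full-time ✓; service 147 days ≥ 45 days ✓; dept Product ✓; rating 1 < 2 ✗ → not eligible.
Long-Term Disability — service 147 days ≥ 30 days ✓; site Tampa ✗ (not Raleigh) → not eligible.

Identity Protection Plan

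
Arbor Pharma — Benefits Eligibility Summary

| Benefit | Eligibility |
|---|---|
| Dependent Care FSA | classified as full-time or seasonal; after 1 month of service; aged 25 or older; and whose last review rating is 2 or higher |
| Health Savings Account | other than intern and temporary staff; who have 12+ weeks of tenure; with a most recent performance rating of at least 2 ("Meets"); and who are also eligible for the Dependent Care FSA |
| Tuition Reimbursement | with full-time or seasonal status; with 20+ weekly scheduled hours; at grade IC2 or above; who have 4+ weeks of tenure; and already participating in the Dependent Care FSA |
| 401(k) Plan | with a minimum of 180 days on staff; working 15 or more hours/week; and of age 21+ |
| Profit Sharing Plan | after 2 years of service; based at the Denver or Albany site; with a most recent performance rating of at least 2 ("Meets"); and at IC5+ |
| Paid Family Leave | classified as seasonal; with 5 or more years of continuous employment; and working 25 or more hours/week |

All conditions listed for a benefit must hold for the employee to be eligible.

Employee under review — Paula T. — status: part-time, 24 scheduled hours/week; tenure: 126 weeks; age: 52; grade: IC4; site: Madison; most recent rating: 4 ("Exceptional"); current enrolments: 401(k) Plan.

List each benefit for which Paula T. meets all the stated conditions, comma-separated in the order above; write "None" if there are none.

401(k) Plan

Dependent Care FSA — status part-time ✗ (requires full-time or seasonal) → not eligible.
Health Savings Account — status part-time ✓ (not excluded); service 126 weeks ≥ 12 weeks ✓; rating 4 ≥ 2 ✓; not eligible for Dependent Care FSA ✗ → not eligible.
Tuition Reimbursement — status part-time ✗ (requires full-time or seasonal) → not eligible.
401(k) Plan — service 126 weeks ≥ 180 days ✓; 24 hrs/wk ≥ 15 ✓; age 52 ≥ 21 ✓ → eligible.
Profit Sharing Plan — service 126 weeks ≥ 2 years (≈730 days) ✓; site Madison ✗ (not Denver or Albany) → not eligible.
Paid Family Leave — status part-time ✗ (requires seasonal) → not eligible.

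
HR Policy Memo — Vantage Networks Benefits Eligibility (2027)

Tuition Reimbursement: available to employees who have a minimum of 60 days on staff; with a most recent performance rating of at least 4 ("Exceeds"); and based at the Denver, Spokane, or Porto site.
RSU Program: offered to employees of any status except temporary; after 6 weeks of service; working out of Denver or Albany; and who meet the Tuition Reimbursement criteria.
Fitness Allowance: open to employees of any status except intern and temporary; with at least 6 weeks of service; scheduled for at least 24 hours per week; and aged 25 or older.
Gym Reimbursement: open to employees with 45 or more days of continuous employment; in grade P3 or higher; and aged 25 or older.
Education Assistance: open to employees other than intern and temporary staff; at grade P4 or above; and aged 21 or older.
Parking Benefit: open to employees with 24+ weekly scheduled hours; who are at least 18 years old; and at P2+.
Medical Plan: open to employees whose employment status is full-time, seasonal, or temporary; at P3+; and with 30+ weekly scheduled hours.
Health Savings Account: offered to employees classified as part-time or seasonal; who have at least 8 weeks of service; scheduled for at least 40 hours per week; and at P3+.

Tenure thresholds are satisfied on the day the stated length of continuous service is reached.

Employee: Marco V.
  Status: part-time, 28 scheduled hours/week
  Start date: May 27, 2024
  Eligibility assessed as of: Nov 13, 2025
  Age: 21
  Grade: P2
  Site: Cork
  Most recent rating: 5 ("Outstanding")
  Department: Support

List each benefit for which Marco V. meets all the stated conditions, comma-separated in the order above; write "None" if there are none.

Service from May 27, 2024 to Nov 13, 2025: 535 days.
Tuition Reimbursement — service 535 days ≥ 60 days ✓; rating 5 ≥ 4 ✓; site Cork ✗ (not Denver, Spokane, or Porto) → not eligible.
RSU Program — status part-time ✓ (not excluded); service 535 days ≥ 6 weeks (≈42 days) ✓; site Cork ✗ (not Denver or Albany) → not eligible.
Fitness Allowance — status part-time ✓ (not excluded); service 535 days ≥ 6 weeks (≈42 days) ✓; 28 hrs/wk ≥ 24 ✓; age 21 < 25 ✗ → not eligible.
Gym Reimbursement — service 535 days ≥ 45 days ✓; grade P2 < P3 ✗ → not eligible.
Education Assistance — status part-time ✓ (not excluded); grade P2 < P4 ✗ → not eligible.
Parking Benefit — 28 hrs/wk ≥ 24 ✓; age 21 ≥ 18 ✓; grade P2 ≥ P2 ✓ → eligible.
Medical Plan — status part-time ✗ (requires full-time, seasonal, or temporary) → not eligible.
Health Savings Account — status part-time ✓; service 535 days ≥ 8 weeks (≈56 days) ✓; 28 hrs/wk < 40 ✗ → not eligible.

Parking Benefit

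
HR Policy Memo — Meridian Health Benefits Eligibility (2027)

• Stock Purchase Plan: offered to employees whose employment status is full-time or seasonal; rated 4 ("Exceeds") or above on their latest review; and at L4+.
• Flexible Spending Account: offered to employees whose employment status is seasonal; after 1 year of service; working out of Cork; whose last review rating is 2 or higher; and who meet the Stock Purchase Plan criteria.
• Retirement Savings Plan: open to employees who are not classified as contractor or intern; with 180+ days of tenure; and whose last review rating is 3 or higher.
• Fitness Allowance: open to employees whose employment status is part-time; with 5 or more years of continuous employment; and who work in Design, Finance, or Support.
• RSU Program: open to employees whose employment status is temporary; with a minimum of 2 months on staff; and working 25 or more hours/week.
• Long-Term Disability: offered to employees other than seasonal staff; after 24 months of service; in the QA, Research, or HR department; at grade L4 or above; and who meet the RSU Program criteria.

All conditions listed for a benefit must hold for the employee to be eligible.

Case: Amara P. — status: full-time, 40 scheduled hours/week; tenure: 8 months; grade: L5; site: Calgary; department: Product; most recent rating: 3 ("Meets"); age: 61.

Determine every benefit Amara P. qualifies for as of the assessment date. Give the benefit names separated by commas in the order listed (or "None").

Retirement Savings Plan

Stock Purchase Plan — status full-time ✓; rating 3 < 4 ✗ → not eligible.
Flexible Spending Account — status full-time ✗ (requires seasonal) → not eligible.
Retirement Savings Plan — status full-time ✓ (not excluded); service 8 months ≥ 180 days ✓; rating 3 ≥ 3 ✓ → eligible.
Fitness Allowance — status full-time ✗ (requires part-time) → not eligible.
RSU Program — status full-time ✗ (requires temporary) → not eligible.
Long-Term Disability — status full-time ✓ (not excluded); service 8 months < 24 months ✗ → not eligible.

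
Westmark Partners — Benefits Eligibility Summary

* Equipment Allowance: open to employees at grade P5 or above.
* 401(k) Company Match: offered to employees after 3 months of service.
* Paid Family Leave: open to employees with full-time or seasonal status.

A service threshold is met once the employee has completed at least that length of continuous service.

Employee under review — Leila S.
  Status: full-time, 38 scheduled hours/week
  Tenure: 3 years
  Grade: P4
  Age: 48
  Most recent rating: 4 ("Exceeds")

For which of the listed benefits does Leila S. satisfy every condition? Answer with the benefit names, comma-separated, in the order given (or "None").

Equipment Allowance — grade P4 < P5 ✗ → not eligible.
401(k) Company Match — service 3 years ≥ 3 months (≈90 days) ✓ → eligible.
Paid Family Leave — status full-time ✓ → eligible.

401(k) Company Match, Paid Family Leave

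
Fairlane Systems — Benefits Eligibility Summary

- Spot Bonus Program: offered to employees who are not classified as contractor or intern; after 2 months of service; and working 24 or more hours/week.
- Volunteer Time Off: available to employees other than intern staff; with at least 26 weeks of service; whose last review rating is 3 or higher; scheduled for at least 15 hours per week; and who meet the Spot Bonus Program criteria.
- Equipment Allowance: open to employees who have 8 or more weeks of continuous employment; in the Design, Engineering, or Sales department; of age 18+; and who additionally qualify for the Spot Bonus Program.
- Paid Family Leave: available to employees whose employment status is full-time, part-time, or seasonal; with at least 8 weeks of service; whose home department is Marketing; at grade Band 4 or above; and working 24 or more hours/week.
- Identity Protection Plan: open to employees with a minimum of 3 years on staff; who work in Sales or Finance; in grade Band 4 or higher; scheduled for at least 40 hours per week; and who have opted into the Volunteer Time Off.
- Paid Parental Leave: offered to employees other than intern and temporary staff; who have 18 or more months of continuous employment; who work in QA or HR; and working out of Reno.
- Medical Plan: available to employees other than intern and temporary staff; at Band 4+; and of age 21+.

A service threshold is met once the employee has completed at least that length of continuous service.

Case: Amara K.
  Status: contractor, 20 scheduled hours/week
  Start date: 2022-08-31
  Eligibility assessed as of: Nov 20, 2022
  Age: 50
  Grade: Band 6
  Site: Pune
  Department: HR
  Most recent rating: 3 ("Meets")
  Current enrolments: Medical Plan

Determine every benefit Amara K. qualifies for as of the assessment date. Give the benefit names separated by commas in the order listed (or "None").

Medical Plan

Service from 2022-08-31 to Nov 20, 2022: 81 days.
Spot Bonus Program — status contractor ✗ (excluded) → not eligible.
Volunteer Time Off — status contractor ✓ (not excluded); service 81 days < 26 weeks (≈182 days) ✗ → not eligible.
Equipment Allowance — service 81 days ≥ 8 weeks (≈56 days) ✓; dept HR ✗ → not eligible.
Paid Family Leave — status contractor ✗ (requires full-time, part-time, or seasonal) → not eligible.
Identity Protection Plan — service 81 days < 3 years (≈1095 days) ✗ → not eligible.
Paid Parental Leave — status contractor ✓ (not excluded); service 81 days < 18 months (≈540 days) ✗ → not eligible.
Medical Plan — status contractor ✓ (not excluded); grade Band 6 ≥ Band 4 ✓; age 50 ≥ 21 ✓ → eligible.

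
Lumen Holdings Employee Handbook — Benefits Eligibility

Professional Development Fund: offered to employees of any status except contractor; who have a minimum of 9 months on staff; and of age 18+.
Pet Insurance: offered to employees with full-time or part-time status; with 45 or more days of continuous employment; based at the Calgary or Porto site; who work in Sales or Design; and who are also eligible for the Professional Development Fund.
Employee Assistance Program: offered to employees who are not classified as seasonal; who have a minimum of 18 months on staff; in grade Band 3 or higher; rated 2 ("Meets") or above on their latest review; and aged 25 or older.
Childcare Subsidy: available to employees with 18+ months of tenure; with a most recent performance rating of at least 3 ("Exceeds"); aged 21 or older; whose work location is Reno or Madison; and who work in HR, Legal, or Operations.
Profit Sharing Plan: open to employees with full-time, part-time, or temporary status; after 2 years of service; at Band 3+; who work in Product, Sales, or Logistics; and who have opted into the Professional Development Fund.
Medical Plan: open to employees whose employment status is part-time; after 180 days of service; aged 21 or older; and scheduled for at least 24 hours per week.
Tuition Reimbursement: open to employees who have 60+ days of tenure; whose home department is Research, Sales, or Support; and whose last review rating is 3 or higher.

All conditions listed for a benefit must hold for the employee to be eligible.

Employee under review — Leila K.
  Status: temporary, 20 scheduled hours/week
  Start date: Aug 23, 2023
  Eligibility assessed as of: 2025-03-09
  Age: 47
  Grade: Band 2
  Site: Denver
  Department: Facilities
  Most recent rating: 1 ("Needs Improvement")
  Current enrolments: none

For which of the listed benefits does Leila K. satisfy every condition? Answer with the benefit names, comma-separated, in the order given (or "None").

Professional Development Fund

Service from Aug 23, 2023 to 2025-03-09: 564 days.
Professional Development Fund — status temporary ✓ (not excluded); service 564 days ≥ 9 months (≈270 days) ✓; age 47 ≥ 18 ✓ → eligible.
Pet Insurance — status temporary ✗ (requires full-time or part-time) → not eligible.
Employee Assistance Program — status temporary ✓ (not excluded); service 564 days ≥ 18 months (≈540 days) ✓; grade Band 2 < Band 3 ✗ → not eligible.
Childcare Subsidy — service 564 days ≥ 18 months (≈540 days) ✓; rating 1 < 3 ✗ → not eligible.
Profit Sharing Plan — status temporary ✓; service 564 days < 2 years (≈730 days) ✗ → not eligible.
Medical Plan — status temporary ✗ (requires part-time) → not eligible.
Tuition Reimbursement — service 564 days ≥ 60 days ✓; dept Facilities ✗ → not eligible.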